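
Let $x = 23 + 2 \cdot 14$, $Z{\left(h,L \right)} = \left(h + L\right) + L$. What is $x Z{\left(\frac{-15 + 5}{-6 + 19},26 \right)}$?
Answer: $\frac{33966}{13} \approx 2612.8$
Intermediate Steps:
$Z{\left(h,L \right)} = h + 2 L$ ($Z{\left(h,L \right)} = \left(L + h\right) + L = h + 2 L$)
$x = 51$ ($x = 23 + 28 = 51$)
$x Z{\left(\frac{-15 + 5}{-6 + 19},26 \right)} = 51 \left(\frac{-15 + 5}{-6 + 19} + 2 \cdot 26\right) = 51 \left(- \frac{10}{13} + 52\right) = 51 \cdot \frac{666}{13} = \frac{33966}{13}$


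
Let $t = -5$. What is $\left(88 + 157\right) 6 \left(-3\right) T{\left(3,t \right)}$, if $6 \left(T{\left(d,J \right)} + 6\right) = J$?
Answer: $30135$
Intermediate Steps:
$T{\left(d,J \right)} = -6 + \frac{J}{6}$
$\left(88 + 157\right) 6 \left(-3\right) T{\left(3,t \right)} = \left(88 + 157\right) 6 \left(-3\right) \left(-6 + \frac{1}{6} \left(-5\right)\right) = 245 \left(- 18 \left(-6 - \frac{5}{6}\right)\right) = 245 \left(\left(-18\right) \left(- \frac{41}{6}\right)\right) = 245 \cdot 123 = 30135$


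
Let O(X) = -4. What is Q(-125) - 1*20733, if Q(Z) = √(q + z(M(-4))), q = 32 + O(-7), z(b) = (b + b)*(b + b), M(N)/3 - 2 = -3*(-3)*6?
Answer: -20733 + 2*√28231 ≈ -20397.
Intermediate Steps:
M(N) = 168 (M(N) = 6 + 3*(-3*(-3)*6) = 6 + 3*(9*6) = 6 + 3*54 = 6 + 162 = 168)
z(b) = 4*b² (z(b) = (2*b)*(2*b) = 4*b²)
q = 28 (q = 32 - 4 = 28)
Q(Z) = 2*√28231 (Q(Z) = √(28 + 4*168²) = √(28 + 4*28224) = √(28 + 112896) = √112924 = 2*√28231)
Q(-125) - 1*20733 = 2*√28231 - 1*20733 = 2*√28231 - 20733 = -20733 + 2*√28231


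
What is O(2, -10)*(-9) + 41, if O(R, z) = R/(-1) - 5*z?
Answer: -391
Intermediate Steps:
O(R, z) = -R - 5*z
O(2, -10)*(-9) + 41 = (-1*2 - 5*(-10))*(-9) + 41 = (-2 + 50)*(-9) + 41 = 48*(-9) + 41 = -432 + 41 = -391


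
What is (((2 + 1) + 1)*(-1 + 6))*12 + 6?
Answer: 246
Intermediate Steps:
(((2 + 1) + 1)*(-1 + 6))*12 + 6 = ((3 + 1)*5)*12 + 6 = (4*5)*12 + 6 = 20*12 + 6 = 240 + 6 = 246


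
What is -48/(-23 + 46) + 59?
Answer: 1309/23 ≈ 56.913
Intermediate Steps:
-48/(-23 + 46) + 59 = -48/23 + 59 = 1309/23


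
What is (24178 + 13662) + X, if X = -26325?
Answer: 11515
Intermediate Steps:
(24178 + 13662) + X = (24178 + 13662) - 26325 = 37840 - 26325 = 11515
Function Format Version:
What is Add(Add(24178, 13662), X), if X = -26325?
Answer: 11515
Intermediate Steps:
Add(Add(24178, 13662), X) = Add(Add(24178, 13662), -26325) = Add(37840, -26325) = 11515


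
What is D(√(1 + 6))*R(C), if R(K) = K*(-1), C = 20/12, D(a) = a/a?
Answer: -5/3 ≈ -1.6667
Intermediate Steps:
D(a) = 1
C = 5/3 (C = 20*(1/12) = 5/3 ≈ 1.6667)
R(K) = -K
D(√(1 + 6))*R(C) = 1*(-1*5/3) = 1*(-5/3) = -5/3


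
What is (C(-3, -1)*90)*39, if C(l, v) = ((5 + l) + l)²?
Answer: 3510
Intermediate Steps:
C(l, v) = (5 + 2*l)²
(C(-3, -1)*90)*39 = ((5 + 2*(-3))²*90)*39 = ((5 - 6)²*90)*39 = ((-1)²*90)*39 = (1*90)*39 = 90*39 = 3510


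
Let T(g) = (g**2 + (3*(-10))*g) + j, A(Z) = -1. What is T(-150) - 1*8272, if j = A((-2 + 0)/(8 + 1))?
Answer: 18727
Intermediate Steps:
j = -1
T(g) = -1 + g**2 - 30*g (T(g) = (g**2 + (3*(-10))*g) - 1 = (g**2 - 30*g) - 1 = -1 + g**2 - 30*g)
T(-150) - 1*8272 = (-1 + (-150)**2 - 30*(-150)) - 1*8272 = (-1 + 22500 + 4500) - 8272 = 26999 - 8272 = 18727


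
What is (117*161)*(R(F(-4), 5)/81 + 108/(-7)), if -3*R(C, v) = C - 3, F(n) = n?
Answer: -7832305/27 ≈ -2.9009e+5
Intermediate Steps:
R(C, v) = 1 - C/3 (R(C, v) = -(C - 3)/3 = -(-3 + C)/3 = 1 - C/3)
(117*161)*(R(F(-4), 5)/81 + 108/(-7)) = (117*161)*((1 - 1/3*(-4))/81 + 108/(-7)) = 18837*((1 + 4/3)*(1/81) + 108*(-1/7)) = 18837*((7/3)*(1/81) - 108/7) = 18837*(7/243 - 108/7) = 18837*(-26195/1701) = -7832305/27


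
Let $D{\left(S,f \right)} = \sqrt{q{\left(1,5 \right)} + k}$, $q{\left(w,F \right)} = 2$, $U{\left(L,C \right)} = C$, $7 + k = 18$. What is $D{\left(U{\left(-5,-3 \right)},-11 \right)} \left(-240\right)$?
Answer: $- 240 \sqrt{13} \approx -865.33$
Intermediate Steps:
$k = 11$ ($k = -7 + 18 = 11$)
$D{\left(S,f \right)} = \sqrt{13}$ ($D{\left(S,f \right)} = \sqrt{2 + 11} = \sqrt{13}$)
$D{\left(U{\left(-5,-3 \right)},-11 \right)} \left(-240\right) = \sqrt{13} \left(-240\right) = - 240 \sqrt{13}$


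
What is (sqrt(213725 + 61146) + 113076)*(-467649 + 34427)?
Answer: -48987010872 - 433222*sqrt(274871) ≈ -4.9214e+10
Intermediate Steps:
(sqrt(213725 + 61146) + 113076)*(-467649 + 34427) = (sqrt(274871) + 113076)*(-433222) = (113076 + sqrt(274871))*(-433222) = -48987010872 - 433222*sqrt(274871)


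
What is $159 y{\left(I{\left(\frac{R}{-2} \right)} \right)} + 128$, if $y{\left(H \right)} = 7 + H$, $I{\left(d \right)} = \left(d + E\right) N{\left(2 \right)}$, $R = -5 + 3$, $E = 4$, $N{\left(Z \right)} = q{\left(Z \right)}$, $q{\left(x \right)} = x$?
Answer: $2831$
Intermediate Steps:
$N{\left(Z \right)} = Z$
$R = -2$
$I{\left(d \right)} = 8 + 2 d$ ($I{\left(d \right)} = \left(d + 4\right) 2 = \left(4 + d\right) 2 = 8 + 2 d$)
$159 y{\left(I{\left(\frac{R}{-2} \right)} \right)} + 128 = 159 \left(7 + \left(8 + 2 \left(- \frac{2}{-2}\right)\right)\right) + 128 = 159 \left(7 + \left(8 + 2 \left(\left(-2\right) \left(- \frac{1}{2}\right)\right)\right)\right) + 128 = 159 \left(7 + \left(8 + 2 \cdot 1\right)\right) + 128 = 159 \left(7 + \left(8 + 2\right)\right) + 128 = 159 \left(7 + 10\right) + 128 = 159 \cdot 17 + 128 = 2703 + 128 = 2831$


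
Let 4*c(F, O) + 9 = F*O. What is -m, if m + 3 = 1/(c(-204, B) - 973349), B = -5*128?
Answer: 11288539/3762845 ≈ 3.0000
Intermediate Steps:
B = -640
c(F, O) = -9/4 + F*O/4 (c(F, O) = -9/4 + (F*O)/4 = -9/4 + F*O/4)
m = -11288539/3762845 (m = -3 + 1/((-9/4 + (¼)*(-204)*(-640)) - 973349) = -3 + 1/((-9/4 + 32640) - 973349) = -3 + 1/(130551/4 - 973349) = -3 + 1/(-3762845/4) = -3 - 4/3762845 = -11288539/3762845 ≈ -3.0000)
-m = -1*(-11288539/3762845) = 11288539/3762845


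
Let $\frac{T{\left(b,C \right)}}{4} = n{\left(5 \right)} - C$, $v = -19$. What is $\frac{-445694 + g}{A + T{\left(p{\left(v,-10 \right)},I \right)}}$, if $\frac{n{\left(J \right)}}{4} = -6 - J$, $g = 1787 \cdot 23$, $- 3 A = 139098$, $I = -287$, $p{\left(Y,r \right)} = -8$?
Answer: $\frac{404593}{45394} \approx 8.9129$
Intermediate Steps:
$A = -46366$ ($A = \left(- \frac{1}{3}\right) 139098 = -46366$)
$g = 41101$
$n{\left(J \right)} = -24 - 4 J$ ($n{\left(J \right)} = 4 \left(-6 - J\right) = -24 - 4 J$)
$T{\left(b,C \right)} = -176 - 4 C$ ($T{\left(b,C \right)} = 4 \left(\left(-24 - 20\right) - C\right) = 4 \left(-44 - C\right) = -176 - 4 C$)
$\frac{-445694 + g}{A + T{\left(p{\left(v,-10 \right)},I \right)}} = \frac{-445694 + 41101}{-46366 - -972} = - \frac{404593}{-46366 + \left(-176 + 1148\right)} = - \frac{404593}{-46366 + 972} = - \frac{404593}{-45394} = \left(-404593\right) \left(- \frac{1}{45394}\right) = \frac{404593}{45394}$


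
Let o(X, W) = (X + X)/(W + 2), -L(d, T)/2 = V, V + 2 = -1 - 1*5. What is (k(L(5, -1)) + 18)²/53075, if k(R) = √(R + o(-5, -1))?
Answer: (18 + √6)²/53075 ≈ 0.0078791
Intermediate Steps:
V = -8 (V = -2 + (-1 - 1*5) = -2 + (-1 - 5) = -2 - 6 = -8)
L(d, T) = 16 (L(d, T) = -2*(-8) = 16)
o(X, W) = 2*X/(2 + W) (o(X, W) = (2*X)/(2 + W) = 2*X/(2 + W))
k(R) = √(-10 + R) (k(R) = √(R + 2*(-5)/(2 - 1)) = √(R + 2*(-5)/1) = √(R + 2*(-5)*1) = √(R - 10) = √(-10 + R))
(k(L(5, -1)) + 18)²/53075 = (√(-10 + 16) + 18)²/53075 = (√6 + 18)²*(1/53075) = (18 + √6)²*(1/53075) = (18 + √6)²/53075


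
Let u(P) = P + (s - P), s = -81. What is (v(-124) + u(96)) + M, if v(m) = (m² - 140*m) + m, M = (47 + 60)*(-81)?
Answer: 23864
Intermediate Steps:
M = -8667 (M = 107*(-81) = -8667)
u(P) = -81 (u(P) = P + (-81 - P) = -81)
v(m) = m² - 139*m
(v(-124) + u(96)) + M = (-124*(-139 - 124) - 81) - 8667 = (-124*(-263) - 81) - 8667 = (32612 - 81) - 8667 = 32531 - 8667 = 23864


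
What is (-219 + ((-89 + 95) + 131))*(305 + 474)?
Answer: -63878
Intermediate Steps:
(-219 + ((-89 + 95) + 131))*(305 + 474) = (-219 + (6 + 131))*779 = (-219 + 137)*779 = -82*779 = -63878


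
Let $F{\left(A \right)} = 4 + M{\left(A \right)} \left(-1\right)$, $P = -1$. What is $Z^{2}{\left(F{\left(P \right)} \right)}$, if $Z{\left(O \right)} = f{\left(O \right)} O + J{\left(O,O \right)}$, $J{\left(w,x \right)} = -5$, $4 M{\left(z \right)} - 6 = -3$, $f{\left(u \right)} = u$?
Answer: $\frac{7921}{256} \approx 30.941$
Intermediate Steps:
$M{\left(z \right)} = \frac{3}{4}$ ($M{\left(z \right)} = \frac{3}{2} + \frac{1}{4} \left(-3\right) = \frac{3}{2} - \frac{3}{4} = \frac{3}{4}$)
$F{\left(A \right)} = \frac{13}{4}$ ($F{\left(A \right)} = 4 + \frac{3}{4} \left(-1\right) = 4 - \frac{3}{4} = \frac{13}{4}$)
$Z{\left(O \right)} = -5 + O^{2}$ ($Z{\left(O \right)} = O O - 5 = O^{2} - 5 = -5 + O^{2}$)
$Z^{2}{\left(F{\left(P \right)} \right)} = \left(-5 + \left(\frac{13}{4}\right)^{2}\right)^{2} = \left(-5 + \frac{169}{16}\right)^{2} = \left(\frac{89}{16}\right)^{2} = \frac{7921}{256}$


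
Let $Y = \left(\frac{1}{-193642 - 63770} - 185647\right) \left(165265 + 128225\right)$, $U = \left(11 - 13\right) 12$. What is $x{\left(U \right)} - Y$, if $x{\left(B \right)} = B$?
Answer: $\frac{2337538551582327}{42902} \approx 5.4486 \cdot 10^{10}$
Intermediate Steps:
$U = -24$ ($U = \left(-2\right) 12 = -24$)
$Y = - \frac{2337538552611975}{42902}$ ($Y = \left(\frac{1}{-257412} - 185647\right) 293490 = \left(- \frac{1}{257412} - 185647\right) 293490 = \left(- \frac{47787765565}{257412}\right) 293490 = - \frac{2337538552611975}{42902} \approx -5.4486 \cdot 10^{10}$)
$x{\left(U \right)} - Y = -24 - - \frac{2337538552611975}{42902} = -24 + \frac{2337538552611975}{42902} = \frac{2337538551582327}{42902}$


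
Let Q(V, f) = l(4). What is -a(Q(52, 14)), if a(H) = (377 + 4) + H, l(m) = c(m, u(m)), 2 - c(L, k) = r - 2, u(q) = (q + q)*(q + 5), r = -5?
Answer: -390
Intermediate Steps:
u(q) = 2*q*(5 + q) (u(q) = (2*q)*(5 + q) = 2*q*(5 + q))
c(L, k) = 9 (c(L, k) = 2 - (-5 - 2) = 2 - 1*(-7) = 2 + 7 = 9)
l(m) = 9
Q(V, f) = 9
a(H) = 381 + H
-a(Q(52, 14)) = -(381 + 9) = -1*390 = -390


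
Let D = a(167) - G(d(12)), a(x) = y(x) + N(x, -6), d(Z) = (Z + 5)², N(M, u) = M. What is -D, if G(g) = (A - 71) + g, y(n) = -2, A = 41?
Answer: 94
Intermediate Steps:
d(Z) = (5 + Z)²
a(x) = -2 + x
G(g) = -30 + g (G(g) = (41 - 71) + g = -30 + g)
D = -94 (D = (-2 + 167) - (-30 + (5 + 12)²) = 165 - (-30 + 17²) = 165 - (-30 + 289) = 165 - 1*259 = 165 - 259 = -94)
-D = -1*(-94) = 94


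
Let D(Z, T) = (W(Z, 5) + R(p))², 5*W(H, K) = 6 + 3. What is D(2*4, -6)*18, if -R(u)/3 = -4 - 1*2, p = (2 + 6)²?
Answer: 176418/25 ≈ 7056.7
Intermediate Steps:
p = 64 (p = 8² = 64)
W(H, K) = 9/5 (W(H, K) = (6 + 3)/5 = (⅕)*9 = 9/5)
R(u) = 18 (R(u) = -3*(-4 - 1*2) = -3*(-4 - 2) = -3*(-6) = 18)
D(Z, T) = 9801/25 (D(Z, T) = (9/5 + 18)² = (99/5)² = 9801/25)
D(2*4, -6)*18 = (9801/25)*18 = 176418/25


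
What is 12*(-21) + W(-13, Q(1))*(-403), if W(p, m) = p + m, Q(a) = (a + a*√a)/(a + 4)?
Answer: 24129/5 ≈ 4825.8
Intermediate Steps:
Q(a) = (a + a^(3/2))/(4 + a)
W(p, m) = m + p
12*(-21) + W(-13, Q(1))*(-403) = 12*(-21) + ((1 + 1^(3/2))/(4 + 1) - 13)*(-403) = -252 + ((1 + 1)/5 - 13)*(-403) = -252 + ((⅕)*2 - 13)*(-403) = -252 + (⅖ - 13)*(-403) = -252 - 63/5*(-403) = -252 + 25389/5 = 24129/5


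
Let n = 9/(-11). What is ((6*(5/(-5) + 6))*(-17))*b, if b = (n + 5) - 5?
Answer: 4590/11 ≈ 417.27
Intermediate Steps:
n = -9/11 (n = 9*(-1/11) = -9/11 ≈ -0.81818)
b = -9/11 (b = (-9/11 + 5) - 5 = 46/11 - 5 = -9/11 ≈ -0.81818)
((6*(5/(-5) + 6))*(-17))*b = ((6*(5/(-5) + 6))*(-17))*(-9/11) = ((6*(5*(-⅕) + 6))*(-17))*(-9/11) = ((6*(-1 + 6))*(-17))*(-9/11) = ((6*5)*(-17))*(-9/11) = (30*(-17))*(-9/11) = -510*(-9/11) = 4590/11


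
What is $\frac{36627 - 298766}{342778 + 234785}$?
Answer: $- \frac{262139}{577563} \approx -0.45387$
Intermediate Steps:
$\frac{36627 - 298766}{342778 + 234785} = - \frac{262139}{577563}$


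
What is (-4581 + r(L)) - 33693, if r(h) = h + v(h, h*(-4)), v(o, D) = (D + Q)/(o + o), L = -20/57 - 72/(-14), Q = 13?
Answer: -58391221075/1525776 ≈ -38270.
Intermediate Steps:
L = 1912/399 (L = -20*1/57 - 72*(-1/14) = -20/57 + 36/7 = 1912/399 ≈ 4.7920)
v(o, D) = (13 + D)/(2*o) (v(o, D) = (D + 13)/(o + o) = (13 + D)/((2*o)) = (13 + D)*(1/(2*o)) = (13 + D)/(2*o))
r(h) = h + (13 - 4*h)/(2*h) (r(h) = h + (13 + h*(-4))/(2*h) = h + (13 - 4*h)/(2*h))
(-4581 + r(L)) - 33693 = (-4581 + (-2 + 1912/399 + 13/(2*(1912/399)))) - 33693 = (-4581 + (-2 + 1912/399 + (13/2)*(399/1912))) - 33693 = (-4581 + (-2 + 1912/399 + 5187/3824)) - 33693 = (-4581 + 6329549/1525776) - 33693 = -6983250307/1525776 - 33693 = -58391221075/1525776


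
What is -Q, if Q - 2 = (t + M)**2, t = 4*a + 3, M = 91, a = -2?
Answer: -7398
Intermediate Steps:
t = -5 (t = 4*(-2) + 3 = -8 + 3 = -5)
Q = 7398 (Q = 2 + (-5 + 91)**2 = 2 + 86**2 = 2 + 7396 = 7398)
-Q = -1*7398 = -7398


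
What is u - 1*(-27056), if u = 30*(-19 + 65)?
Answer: 28436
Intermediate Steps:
u = 1380 (u = 30*46 = 1380)
u - 1*(-27056) = 1380 - 1*(-27056) = 1380 + 27056 = 28436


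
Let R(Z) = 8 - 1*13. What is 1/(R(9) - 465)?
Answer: -1/470 ≈ -0.0021277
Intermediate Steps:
R(Z) = -5 (R(Z) = 8 - 13 = -5)
1/(R(9) - 465) = 1/(-5 - 465) = 1/(-470) = -1/470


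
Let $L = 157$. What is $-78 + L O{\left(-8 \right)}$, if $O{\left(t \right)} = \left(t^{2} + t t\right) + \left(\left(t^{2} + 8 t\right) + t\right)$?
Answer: $18762$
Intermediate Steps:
$O{\left(t \right)} = 3 t^{2} + 9 t$ ($O{\left(t \right)} = \left(t^{2} + t^{2}\right) + \left(t^{2} + 9 t\right) = 2 t^{2} + \left(t^{2} + 9 t\right) = 3 t^{2} + 9 t$)
$-78 + L O{\left(-8 \right)} = -78 + 157 \cdot 3 \left(-8\right) \left(3 - 8\right) = -78 + 157 \cdot 3 \left(-8\right) \left(-5\right) = -78 + 157 \cdot 120 = -78 + 18840 = 18762$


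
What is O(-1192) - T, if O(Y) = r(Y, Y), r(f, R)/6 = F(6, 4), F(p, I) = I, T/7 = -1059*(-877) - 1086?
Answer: -6493575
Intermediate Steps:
T = 6493599 (T = 7*(-1059*(-877) - 1086) = 7*(928743 - 1086) = 7*927657 = 6493599)
r(f, R) = 24 (r(f, R) = 6*4 = 24)
O(Y) = 24
O(-1192) - T = 24 - 1*6493599 = 24 - 6493599 = -6493575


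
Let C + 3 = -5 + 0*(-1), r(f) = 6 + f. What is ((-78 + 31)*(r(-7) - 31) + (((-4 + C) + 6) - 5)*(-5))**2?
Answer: 2430481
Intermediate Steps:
C = -8 (C = -3 + (-5 + 0*(-1)) = -3 + (-5 + 0) = -3 - 5 = -8)
((-78 + 31)*(r(-7) - 31) + (((-4 + C) + 6) - 5)*(-5))**2 = ((-78 + 31)*((6 - 7) - 31) + (((-4 - 8) + 6) - 5)*(-5))**2 = (-47*(-1 - 31) + ((-12 + 6) - 5)*(-5))**2 = (-47*(-32) + (-6 - 5)*(-5))**2 = (1504 - 11*(-5))**2 = (1504 + 55)**2 = 1559**2 = 2430481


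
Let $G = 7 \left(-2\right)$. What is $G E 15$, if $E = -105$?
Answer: $22050$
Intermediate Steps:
$G = -14$
$G E 15 = \left(-14\right) \left(-105\right) 15 = 1470 \cdot 15 = 22050$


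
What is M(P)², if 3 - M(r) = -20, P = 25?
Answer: 529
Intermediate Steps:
M(r) = 23 (M(r) = 3 - 1*(-20) = 3 + 20 = 23)
M(P)² = 23² = 529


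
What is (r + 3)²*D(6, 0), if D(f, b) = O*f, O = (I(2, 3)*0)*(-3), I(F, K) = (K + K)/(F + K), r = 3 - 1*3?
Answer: 0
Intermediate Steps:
r = 0 (r = 3 - 3 = 0)
I(F, K) = 2*K/(F + K) (I(F, K) = (2*K)/(F + K) = 2*K/(F + K))
O = 0 (O = ((2*3/(2 + 3))*0)*(-3) = ((2*3/5)*0)*(-3) = ((2*3*(⅕))*0)*(-3) = ((6/5)*0)*(-3) = 0*(-3) = 0)
D(f, b) = 0 (D(f, b) = 0*f = 0)
(r + 3)²*D(6, 0) = (0 + 3)²*0 = 3²*0 = 9*0 = 0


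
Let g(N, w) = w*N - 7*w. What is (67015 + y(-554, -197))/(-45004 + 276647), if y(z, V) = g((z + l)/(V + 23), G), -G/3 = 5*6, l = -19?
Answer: 1953110/6717647 ≈ 0.29074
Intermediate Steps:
G = -90 (G = -15*6 = -3*30 = -90)
g(N, w) = -7*w + N*w (g(N, w) = N*w - 7*w = -7*w + N*w)
y(z, V) = 630 - 90*(-19 + z)/(23 + V) (y(z, V) = -90*(-7 + (z - 19)/(V + 23)) = -90*(-7 + (-19 + z)/(23 + V)) = 630 - 90*(-19 + z)/(23 + V))
(67015 + y(-554, -197))/(-45004 + 276647) = (67015 + 90*(180 - 1*(-554) + 7*(-197))/(23 - 197))/(-45004 + 276647) = (67015 + 90*(180 + 554 - 1379)/(-174))/231643 = (67015 + 90*(-1/174)*(-645))*(1/231643) = (67015 + 9675/29)*(1/231643) = (1953110/29)*(1/231643) = 1953110/6717647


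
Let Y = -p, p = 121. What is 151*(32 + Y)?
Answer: -13439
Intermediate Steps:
Y = -121 (Y = -1*121 = -121)
151*(32 + Y) = 151*(32 - 121) = 151*(-89) = -13439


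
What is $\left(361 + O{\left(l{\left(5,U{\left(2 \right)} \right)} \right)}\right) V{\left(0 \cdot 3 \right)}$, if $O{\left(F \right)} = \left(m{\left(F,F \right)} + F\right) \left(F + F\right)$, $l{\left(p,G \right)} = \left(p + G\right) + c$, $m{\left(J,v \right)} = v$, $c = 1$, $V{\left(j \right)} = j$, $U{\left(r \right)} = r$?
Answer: $0$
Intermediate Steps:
$l{\left(p,G \right)} = 1 + G + p$ ($l{\left(p,G \right)} = \left(p + G\right) + 1 = \left(G + p\right) + 1 = 1 + G + p$)
$O{\left(F \right)} = 4 F^{2}$ ($O{\left(F \right)} = \left(F + F\right) \left(F + F\right) = 2 F 2 F = 4 F^{2}$)
$\left(361 + O{\left(l{\left(5,U{\left(2 \right)} \right)} \right)}\right) V{\left(0 \cdot 3 \right)} = \left(361 + 4 \left(1 + 2 + 5\right)^{2}\right) 0 \cdot 3 = \left(361 + 4 \cdot 8^{2}\right) 0 = \left(361 + 4 \cdot 64\right) 0 = \left(361 + 256\right) 0 = 617 \cdot 0 = 0$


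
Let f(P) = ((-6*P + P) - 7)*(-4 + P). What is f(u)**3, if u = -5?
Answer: -4251528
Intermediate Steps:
f(P) = (-7 - 5*P)*(-4 + P) (f(P) = (-5*P - 7)*(-4 + P) = (-7 - 5*P)*(-4 + P))
f(u)**3 = (28 - 5*(-5)**2 + 13*(-5))**3 = (28 - 5*25 - 65)**3 = (28 - 125 - 65)**3 = (-162)**3 = -4251528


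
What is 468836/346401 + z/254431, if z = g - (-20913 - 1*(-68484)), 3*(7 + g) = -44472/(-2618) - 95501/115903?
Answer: 83409649913736557/71505900329999751 ≈ 1.1665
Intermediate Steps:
g = -43167604/26773593 (g = -7 + (-44472/(-2618) - 95501/115903)/3 = -7 + (-44472*(-1/2618) - 95501*1/115903)/3 = -7 + (1308/77 - 95501/115903)/3 = -7 + (1/3)*(144247547/8924531) = -7 + 144247547/26773593 = -43167604/26773593 ≈ -1.6123)
z = -1273689760207/26773593 (z = -43167604/26773593 - (-20913 - 1*(-68484)) = -43167604/26773593 - (-20913 + 68484) = -43167604/26773593 - 1*47571 = -43167604/26773593 - 47571 = -1273689760207/26773593 ≈ -47573.)
468836/346401 + z/254431 = 468836/346401 - 1273689760207/26773593/254431 = 468836*(1/346401) - 1273689760207/26773593*1/254431 = 468836/346401 - 1273689760207/6812032040583 = 83409649913736557/71505900329999751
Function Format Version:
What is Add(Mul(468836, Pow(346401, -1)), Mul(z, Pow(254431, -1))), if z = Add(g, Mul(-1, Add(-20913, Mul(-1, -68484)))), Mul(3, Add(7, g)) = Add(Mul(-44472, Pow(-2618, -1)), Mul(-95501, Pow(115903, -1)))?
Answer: Rational(83409649913736557, 71505900329999751) ≈ 1.1665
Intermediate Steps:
g = Rational(-43167604, 26773593) (g = Add(-7, Mul(Rational(1, 3), Add(Mul(-44472, Pow(-2618, -1)), Mul(-95501, Pow(115903, -1))))) = Add(-7, Mul(Rational(1, 3), Add(Mul(-44472, Rational(-1, 2618)), Mul(-95501, Rational(1, 115903))))) = Add(-7, Mul(Rational(1, 3), Add(Rational(1308, 77), Rational(-95501, 115903)))) = Add(-7, Mul(Rational(1, 3), Rational(144247547, 8924531))) = Add(-7, Rational(144247547, 26773593)) = Rational(-43167604, 26773593) ≈ -1.6123)
z = Rational(-1273689760207, 26773593) (z = Add(Rational(-43167604, 26773593), Mul(-1, Add(-20913, Mul(-1, -68484)))) = Add(Rational(-43167604, 26773593), Mul(-1, Add(-20913, 68484))) = Add(Rational(-43167604, 26773593), Mul(-1, 47571)) = Add(Rational(-43167604, 26773593), -47571) = Rational(-1273689760207, 26773593) ≈ -47573.)
Add(Mul(468836, Pow(346401, -1)), Mul(z, Pow(254431, -1))) = Add(Mul(468836, Pow(346401, -1)), Mul(Rational(-1273689760207, 26773593), Pow(254431, -1))) = Add(Mul(468836, Rational(1, 346401)), Mul(Rational(-1273689760207, 26773593), Rational(1, 254431))) = Add(Rational(468836, 346401), Rational(-1273689760207, 6812032040583)) = Rational(83409649913736557, 71505900329999751)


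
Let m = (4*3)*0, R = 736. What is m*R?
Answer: 0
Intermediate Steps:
m = 0 (m = 12*0 = 0)
m*R = 0*736 = 0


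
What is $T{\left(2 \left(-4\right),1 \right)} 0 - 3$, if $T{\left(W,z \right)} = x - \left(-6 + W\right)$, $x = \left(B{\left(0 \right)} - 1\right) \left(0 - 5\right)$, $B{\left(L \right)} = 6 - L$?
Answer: $-3$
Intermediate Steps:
$x = -25$ ($x = \left(\left(6 - 0\right) - 1\right) \left(0 - 5\right) = \left(\left(6 + 0\right) - 1\right) \left(-5\right) = \left(6 - 1\right) \left(-5\right) = 5 \left(-5\right) = -25$)
$T{\left(W,z \right)} = -19 - W$ ($T{\left(W,z \right)} = -25 - \left(-6 + W\right) = -19 - W$)
$T{\left(2 \left(-4\right),1 \right)} 0 - 3 = \left(-19 - 2 \left(-4\right)\right) 0 - 3 = \left(-19 - -8\right) 0 - 3 = \left(-19 + 8\right) 0 - 3 = \left(-11\right) 0 - 3 = 0 - 3 = -3$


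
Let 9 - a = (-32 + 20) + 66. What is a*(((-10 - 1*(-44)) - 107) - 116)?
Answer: 8505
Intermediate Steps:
a = -45 (a = 9 - ((-32 + 20) + 66) = 9 - (-12 + 66) = 9 - 1*54 = 9 - 54 = -45)
a*(((-10 - 1*(-44)) - 107) - 116) = -45*(((-10 - 1*(-44)) - 107) - 116) = -45*(((-10 + 44) - 107) - 116) = -45*((34 - 107) - 116) = -45*(-73 - 116) = -45*(-189) = 8505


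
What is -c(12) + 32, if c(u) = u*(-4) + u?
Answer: 68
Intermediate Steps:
c(u) = -3*u (c(u) = -4*u + u = -3*u)
-c(12) + 32 = -(-3)*12 + 32 = -1*(-36) + 32 = 36 + 32 = 68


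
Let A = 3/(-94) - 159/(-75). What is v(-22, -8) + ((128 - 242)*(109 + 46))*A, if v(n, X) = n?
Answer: -8675839/235 ≈ -36918.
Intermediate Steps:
A = 4907/2350 (A = 3*(-1/94) - 159*(-1/75) = -3/94 + 53/25 = 4907/2350 ≈ 2.0881)
v(-22, -8) + ((128 - 242)*(109 + 46))*A = -22 + ((128 - 242)*(109 + 46))*(4907/2350) = -22 - 114*155*(4907/2350) = -22 - 17670*4907/2350 = -22 - 8670669/235 = -8675839/235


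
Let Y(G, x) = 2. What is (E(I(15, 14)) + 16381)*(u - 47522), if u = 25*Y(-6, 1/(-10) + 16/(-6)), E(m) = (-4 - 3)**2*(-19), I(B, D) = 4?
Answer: -733442400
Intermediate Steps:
E(m) = -931 (E(m) = (-7)**2*(-19) = 49*(-19) = -931)
u = 50 (u = 25*2 = 50)
(E(I(15, 14)) + 16381)*(u - 47522) = (-931 + 16381)*(50 - 47522) = 15450*(-47472) = -733442400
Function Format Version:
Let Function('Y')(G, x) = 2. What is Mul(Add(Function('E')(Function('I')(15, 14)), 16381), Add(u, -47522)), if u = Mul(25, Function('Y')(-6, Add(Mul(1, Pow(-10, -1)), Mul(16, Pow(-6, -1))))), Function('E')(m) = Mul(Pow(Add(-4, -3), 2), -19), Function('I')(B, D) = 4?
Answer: -733442400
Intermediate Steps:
Function('E')(m) = -931 (Function('E')(m) = Mul(Pow(-7, 2), -19) = Mul(49, -19) = -931)
u = 50 (u = Mul(25, 2) = 50)
Mul(Add(Function('E')(Function('I')(15, 14)), 16381), Add(u, -47522)) = Mul(Add(-931, 16381), Add(50, -47522)) = Mul(15450, -47472) = -733442400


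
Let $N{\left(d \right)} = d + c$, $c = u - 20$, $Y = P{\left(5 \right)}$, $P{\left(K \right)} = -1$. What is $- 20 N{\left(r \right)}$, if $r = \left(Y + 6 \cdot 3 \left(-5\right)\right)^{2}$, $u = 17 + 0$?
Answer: $-165560$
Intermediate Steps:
$Y = -1$
$u = 17$
$c = -3$ ($c = 17 - 20 = -3$)
$r = 8281$ ($r = \left(-1 + 6 \cdot 3 \left(-5\right)\right)^{2} = \left(-1 + 18 \left(-5\right)\right)^{2} = \left(-1 - 90\right)^{2} = \left(-91\right)^{2} = 8281$)
$N{\left(d \right)} = -3 + d$ ($N{\left(d \right)} = d - 3 = -3 + d$)
$- 20 N{\left(r \right)} = - 20 \left(-3 + 8281\right) = \left(-20\right) 8278 = -165560$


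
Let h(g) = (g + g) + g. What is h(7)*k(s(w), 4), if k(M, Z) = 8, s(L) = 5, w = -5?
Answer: 168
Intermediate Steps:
h(g) = 3*g (h(g) = 2*g + g = 3*g)
h(7)*k(s(w), 4) = (3*7)*8 = 21*8 = 168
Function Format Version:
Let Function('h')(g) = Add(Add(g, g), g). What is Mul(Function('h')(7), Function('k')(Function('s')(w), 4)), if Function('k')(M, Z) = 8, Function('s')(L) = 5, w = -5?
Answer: 168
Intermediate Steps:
Function('h')(g) = Mul(3, g) (Function('h')(g) = Add(Mul(2, g), g) = Mul(3, g))
Mul(Function('h')(7), Function('k')(Function('s')(w), 4)) = Mul(Mul(3, 7), 8) = Mul(21, 8) = 168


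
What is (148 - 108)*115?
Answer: 4600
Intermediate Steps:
(148 - 108)*115 = 40*115 = 4600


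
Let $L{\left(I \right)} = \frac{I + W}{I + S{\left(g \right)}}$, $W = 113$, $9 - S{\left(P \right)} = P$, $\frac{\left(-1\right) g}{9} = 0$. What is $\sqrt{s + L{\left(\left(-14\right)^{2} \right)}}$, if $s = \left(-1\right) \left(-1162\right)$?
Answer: $\frac{\sqrt{48896395}}{205} \approx 34.11$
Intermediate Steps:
$g = 0$ ($g = \left(-9\right) 0 = 0$)
$s = 1162$
$S{\left(P \right)} = 9 - P$
$L{\left(I \right)} = \frac{113 + I}{9 + I}$ ($L{\left(I \right)} = \frac{I + 113}{I + \left(9 - 0\right)} = \frac{113 + I}{I + \left(9 + 0\right)} = \frac{113 + I}{I + 9} = \frac{113 + I}{9 + I}$)
$\sqrt{s + L{\left(\left(-14\right)^{2} \right)}} = \sqrt{1162 + \frac{113 + \left(-14\right)^{2}}{9 + \left(-14\right)^{2}}} = \sqrt{1162 + \frac{113 + 196}{9 + 196}} = \sqrt{1162 + \frac{1}{205} \cdot 309} = \sqrt{1162 + \frac{309}{205}} = \sqrt{\frac{238519}{205}} = \frac{\sqrt{48896395}}{205}$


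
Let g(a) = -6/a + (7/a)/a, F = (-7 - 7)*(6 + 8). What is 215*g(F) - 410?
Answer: -2213745/5488 ≈ -403.38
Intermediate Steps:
F = -196 (F = -14*14 = -196)
g(a) = -6/a + 7/a²
215*g(F) - 410 = 215*((7 - 6*(-196))/(-196)²) - 410 = 215*((7 + 1176)/38416) - 410 = 215*((1/38416)*1183) - 410 = 215*(169/5488) - 410 = 36335/5488 - 410 = -2213745/5488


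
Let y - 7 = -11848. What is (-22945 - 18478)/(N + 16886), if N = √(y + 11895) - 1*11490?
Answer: -111759254/14558381 + 124269*√6/29116762 ≈ -7.6662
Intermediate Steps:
y = -11841 (y = 7 - 11848 = -11841)
N = -11490 + 3*√6 (N = √(-11841 + 11895) - 1*11490 = √54 - 11490 = 3*√6 - 11490 = -11490 + 3*√6 ≈ -11483.)
(-22945 - 18478)/(N + 16886) = (-22945 - 18478)/((-11490 + 3*√6) + 16886) = -41423/(5396 + 3*√6)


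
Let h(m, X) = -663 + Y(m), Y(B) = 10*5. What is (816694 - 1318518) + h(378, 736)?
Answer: -502437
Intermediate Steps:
Y(B) = 50
h(m, X) = -613 (h(m, X) = -663 + 50 = -613)
(816694 - 1318518) + h(378, 736) = (816694 - 1318518) - 613 = -501824 - 613 = -502437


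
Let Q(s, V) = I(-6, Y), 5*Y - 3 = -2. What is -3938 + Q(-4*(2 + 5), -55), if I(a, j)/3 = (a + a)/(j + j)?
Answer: -4028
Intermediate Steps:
Y = ⅕ (Y = ⅗ + (⅕)*(-2) = ⅗ - ⅖ = ⅕ ≈ 0.20000)
I(a, j) = 3*a/j (I(a, j) = 3*((a + a)/(j + j)) = 3*((2*a)/((2*j))) = 3*((2*a)*(1/(2*j))) = 3*(a/j) = 3*a/j)
Q(s, V) = -90 (Q(s, V) = 3*(-6)/(⅕) = 3*(-6)*5 = -90)
-3938 + Q(-4*(2 + 5), -55) = -3938 - 90 = -4028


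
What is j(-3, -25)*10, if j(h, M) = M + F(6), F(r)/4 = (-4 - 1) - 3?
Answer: -570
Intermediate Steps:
F(r) = -32 (F(r) = 4*((-4 - 1) - 3) = 4*(-5 - 3) = 4*(-8) = -32)
j(h, M) = -32 + M (j(h, M) = M - 32 = -32 + M)
j(-3, -25)*10 = (-32 - 25)*10 = -57*10 = -570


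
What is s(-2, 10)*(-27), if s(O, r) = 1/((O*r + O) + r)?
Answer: 9/4 ≈ 2.2500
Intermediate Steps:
s(O, r) = 1/(O + r + O*r) (s(O, r) = 1/((O + O*r) + r) = 1/(O + r + O*r))
s(-2, 10)*(-27) = -27/(-2 + 10 - 2*10) = -27/(-2 + 10 - 20) = -27/(-12) = -1/12*(-27) = 9/4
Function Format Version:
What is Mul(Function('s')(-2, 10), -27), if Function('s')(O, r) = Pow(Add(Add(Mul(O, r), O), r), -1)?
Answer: Rational(9, 4) ≈ 2.2500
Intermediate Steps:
Function('s')(O, r) = Pow(Add(O, r, Mul(O, r)), -1) (Function('s')(O, r) = Pow(Add(Add(O, Mul(O, r)), r), -1) = Pow(Add(O, r, Mul(O, r)), -1))
Mul(Function('s')(-2, 10), -27) = Mul(Pow(Add(-2, 10, Mul(-2, 10)), -1), -27) = Mul(Pow(Add(-2, 10, -20), -1), -27) = Mul(Pow(-12, -1), -27) = Mul(Rational(-1, 12), -27) = Rational(9, 4)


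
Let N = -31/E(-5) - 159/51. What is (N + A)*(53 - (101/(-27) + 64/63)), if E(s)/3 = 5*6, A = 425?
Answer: 3396322498/144585 ≈ 23490.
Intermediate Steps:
E(s) = 90 (E(s) = 3*(5*6) = 3*30 = 90)
N = -5297/1530 (N = -31/90 - 159/51 = -31*1/90 - 159*1/51 = -31/90 - 53/17 = -5297/1530 ≈ -3.4621)
(N + A)*(53 - (101/(-27) + 64/63)) = (-5297/1530 + 425)*(53 - (101/(-27) + 64/63)) = 644953*(53 - (101*(-1/27) + 64*(1/63)))/1530 = 644953*(53 - (-101/27 + 64/63))/1530 = 644953*(53 - 1*(-515/189))/1530 = 644953*(53 + 515/189)/1530 = (644953/1530)*(10532/189) = 3396322498/144585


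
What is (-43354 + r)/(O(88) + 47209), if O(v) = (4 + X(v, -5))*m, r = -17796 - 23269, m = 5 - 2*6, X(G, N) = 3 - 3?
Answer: -84419/47181 ≈ -1.7893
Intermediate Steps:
X(G, N) = 0
m = -7 (m = 5 - 12 = -7)
r = -41065
O(v) = -28 (O(v) = (4 + 0)*(-7) = 4*(-7) = -28)
(-43354 + r)/(O(88) + 47209) = (-43354 - 41065)/(-28 + 47209) = -84419/47181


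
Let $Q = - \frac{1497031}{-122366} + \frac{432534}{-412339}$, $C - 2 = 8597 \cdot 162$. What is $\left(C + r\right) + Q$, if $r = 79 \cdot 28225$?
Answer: $\frac{182777963083408399}{50456274074} \approx 3.6225 \cdot 10^{6}$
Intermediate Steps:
$r = 2229775$
$C = 1392716$ ($C = 2 + 8597 \cdot 162 = 2 + 1392714 = 1392716$)
$Q = \frac{564356810065}{50456274074}$ ($Q = \left(-1497031\right) \left(- \frac{1}{122366}\right) + 432534 \left(- \frac{1}{412339}\right) = \frac{1497031}{122366} - \frac{432534}{412339} = \frac{564356810065}{50456274074} \approx 11.185$)
$\left(C + r\right) + Q = \left(1392716 + 2229775\right) + \frac{564356810065}{50456274074} = 3622491 + \frac{564356810065}{50456274074} = \frac{182777963083408399}{50456274074}$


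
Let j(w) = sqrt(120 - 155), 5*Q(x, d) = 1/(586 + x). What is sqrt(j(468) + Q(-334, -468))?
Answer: sqrt(35 + 44100*I*sqrt(35))/210 ≈ 1.72 + 1.7198*I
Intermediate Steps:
Q(x, d) = 1/(5*(586 + x))
j(w) = I*sqrt(35) (j(w) = sqrt(-35) = I*sqrt(35))
sqrt(j(468) + Q(-334, -468)) = sqrt(I*sqrt(35) + 1/(5*(586 - 334))) = sqrt(I*sqrt(35) + (1/5)/252) = sqrt(I*sqrt(35) + (1/5)*(1/252)) = sqrt(I*sqrt(35) + 1/1260) = sqrt(1/1260 + I*sqrt(35))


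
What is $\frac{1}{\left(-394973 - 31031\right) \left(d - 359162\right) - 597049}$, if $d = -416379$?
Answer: $\frac{1}{330382971115} \approx 3.0268 \cdot 10^{-12}$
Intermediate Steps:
$\frac{1}{\left(-394973 - 31031\right) \left(d - 359162\right) - 597049} = \frac{1}{\left(-394973 - 31031\right) \left(-416379 - 359162\right) - 597049} = \frac{1}{\left(-426004\right) \left(-775541\right) - 597049} = \frac{1}{330383568164 - 597049} = \frac{1}{330382971115}$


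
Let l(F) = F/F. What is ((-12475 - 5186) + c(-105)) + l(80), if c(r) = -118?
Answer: -17778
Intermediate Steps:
l(F) = 1
((-12475 - 5186) + c(-105)) + l(80) = ((-12475 - 5186) - 118) + 1 = (-17661 - 118) + 1 = -17779 + 1 = -17778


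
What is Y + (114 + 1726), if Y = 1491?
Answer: 3331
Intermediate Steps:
Y + (114 + 1726) = 1491 + (114 + 1726) = 1491 + 1840 = 3331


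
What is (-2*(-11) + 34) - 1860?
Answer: -1804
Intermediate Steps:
(-2*(-11) + 34) - 1860 = (22 + 34) - 1860 = 56 - 1860 = -1804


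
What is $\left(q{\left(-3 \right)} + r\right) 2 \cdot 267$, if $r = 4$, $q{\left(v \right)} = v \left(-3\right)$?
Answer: $6942$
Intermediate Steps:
$q{\left(v \right)} = - 3 v$
$\left(q{\left(-3 \right)} + r\right) 2 \cdot 267 = \left(\left(-3\right) \left(-3\right) + 4\right) 2 \cdot 267 = \left(9 + 4\right) 2 \cdot 267 = 13 \cdot 2 \cdot 267 = 26 \cdot 267 = 6942$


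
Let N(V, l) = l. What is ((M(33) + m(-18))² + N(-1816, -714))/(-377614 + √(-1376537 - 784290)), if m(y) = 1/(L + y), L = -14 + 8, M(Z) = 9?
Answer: 2996605151/1785531053088 + 365039*I*√2160827/82134428442048 ≈ 0.0016783 + 6.5332e-6*I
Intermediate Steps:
L = -6
m(y) = 1/(-6 + y)
((M(33) + m(-18))² + N(-1816, -714))/(-377614 + √(-1376537 - 784290)) = ((9 + 1/(-6 - 18))² - 714)/(-377614 + √(-1376537 - 784290)) = ((9 + 1/(-24))² - 714)/(-377614 + √(-2160827)) = ((9 - 1/24)² - 714)/(-377614 + I*√2160827) = ((215/24)² - 714)/(-377614 + I*√2160827) = (46225/576 - 714)/(-377614 + I*√2160827) = -365039/(576*(-377614 + I*√2160827))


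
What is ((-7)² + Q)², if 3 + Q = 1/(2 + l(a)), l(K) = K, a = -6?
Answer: 33489/16 ≈ 2093.1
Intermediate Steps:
Q = -13/4 (Q = -3 + 1/(2 - 6) = -3 + 1/(-4) = -3 - ¼ = -13/4 ≈ -3.2500)
((-7)² + Q)² = ((-7)² - 13/4)² = (49 - 13/4)² = (183/4)² = 33489/16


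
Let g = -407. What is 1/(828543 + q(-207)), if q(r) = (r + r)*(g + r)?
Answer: 1/1082739 ≈ 9.2358e-7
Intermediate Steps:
q(r) = 2*r*(-407 + r) (q(r) = (r + r)*(-407 + r) = (2*r)*(-407 + r) = 2*r*(-407 + r))
1/(828543 + q(-207)) = 1/(828543 + 2*(-207)*(-407 - 207)) = 1/(828543 + 2*(-207)*(-614)) = 1/(828543 + 254196) = 1/1082739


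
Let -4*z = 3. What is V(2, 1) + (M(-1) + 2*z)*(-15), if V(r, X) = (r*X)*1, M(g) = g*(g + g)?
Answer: -11/2 ≈ -5.5000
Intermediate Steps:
z = -¾ (z = -¼*3 = -¾ ≈ -0.75000)
M(g) = 2*g² (M(g) = g*(2*g) = 2*g²)
V(r, X) = X*r (V(r, X) = (X*r)*1 = X*r)
V(2, 1) + (M(-1) + 2*z)*(-15) = 1*2 + (2*(-1)² + 2*(-¾))*(-15) = 2 + (2*1 - 3/2)*(-15) = 2 + (2 - 3/2)*(-15) = 2 + (½)*(-15) = 2 - 15/2 = -11/2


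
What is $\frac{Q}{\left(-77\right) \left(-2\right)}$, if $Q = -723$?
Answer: $- \frac{723}{154} \approx -4.6948$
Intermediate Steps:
$\frac{Q}{\left(-77\right) \left(-2\right)} = - \frac{723}{\left(-77\right) \left(-2\right)} = - \frac{723}{154}$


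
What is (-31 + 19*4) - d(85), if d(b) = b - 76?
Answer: 36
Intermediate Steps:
d(b) = -76 + b
(-31 + 19*4) - d(85) = (-31 + 19*4) - (-76 + 85) = (-31 + 76) - 1*9 = 45 - 9 = 36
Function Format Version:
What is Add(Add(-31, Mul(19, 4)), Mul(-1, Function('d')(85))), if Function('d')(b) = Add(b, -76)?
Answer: 36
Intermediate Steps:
Function('d')(b) = Add(-76, b)
Add(Add(-31, Mul(19, 4)), Mul(-1, Function('d')(85))) = Add(Add(-31, Mul(19, 4)), Mul(-1, Add(-76, 85))) = Add(Add(-31, 76), Mul(-1, 9)) = Add(45, -9) = 36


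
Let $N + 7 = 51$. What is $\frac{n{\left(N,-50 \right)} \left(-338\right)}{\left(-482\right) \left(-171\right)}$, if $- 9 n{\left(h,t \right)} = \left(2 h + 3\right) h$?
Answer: $\frac{676676}{370899} \approx 1.8244$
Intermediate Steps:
$N = 44$ ($N = -7 + 51 = 44$)
$n{\left(h,t \right)} = - \frac{h \left(3 + 2 h\right)}{9}$ ($n{\left(h,t \right)} = - \frac{\left(2 h + 3\right) h}{9} = - \frac{\left(3 + 2 h\right) h}{9} = - \frac{h \left(3 + 2 h\right)}{9}$)
$\frac{n{\left(N,-50 \right)} \left(-338\right)}{\left(-482\right) \left(-171\right)} = \frac{\left(- \frac{1}{9}\right) 44 \left(3 + 2 \cdot 44\right) \left(-338\right)}{\left(-482\right) \left(-171\right)} = \frac{\left(- \frac{1}{9}\right) 44 \left(3 + 88\right) \left(-338\right)}{82422} = \left(- \frac{1}{9}\right) 44 \cdot 91 \left(-338\right) \frac{1}{82422} = \left(- \frac{4004}{9}\right) \left(-338\right) \frac{1}{82422} = \frac{1353352}{9} \cdot \frac{1}{82422} = \frac{676676}{370899}$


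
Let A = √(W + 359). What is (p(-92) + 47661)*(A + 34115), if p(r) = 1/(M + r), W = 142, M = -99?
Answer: 310557373750/191 + 9103250*√501/191 ≈ 1.6270e+9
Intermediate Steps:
A = √501 (A = √(142 + 359) = √501 ≈ 22.383)
p(r) = 1/(-99 + r)
(p(-92) + 47661)*(A + 34115) = (1/(-99 - 92) + 47661)*(√501 + 34115) = (1/(-191) + 47661)*(34115 + √501) = (-1/191 + 47661)*(34115 + √501) = 9103250*(34115 + √501)/191 = 310557373750/191 + 9103250*√501/191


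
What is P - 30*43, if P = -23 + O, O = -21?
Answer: -1334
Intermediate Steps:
P = -44 (P = -23 - 21 = -44)
P - 30*43 = -44 - 30*43 = -44 - 1290 = -1334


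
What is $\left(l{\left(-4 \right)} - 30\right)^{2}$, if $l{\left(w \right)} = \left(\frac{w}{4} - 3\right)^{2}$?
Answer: $196$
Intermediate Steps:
$l{\left(w \right)} = \left(-3 + \frac{w}{4}\right)^{2}$ ($l{\left(w \right)} = \left(w \frac{1}{4} - 3\right)^{2} = \left(\frac{w}{4} - 3\right)^{2} = \left(-3 + \frac{w}{4}\right)^{2}$)
$\left(l{\left(-4 \right)} - 30\right)^{2} = \left(\frac{\left(-12 - 4\right)^{2}}{16} - 30\right)^{2} = \left(\frac{\left(-16\right)^{2}}{16} - 30\right)^{2} = \left(\frac{1}{16} \cdot 256 - 30\right)^{2} = \left(16 - 30\right)^{2} = \left(-14\right)^{2} = 196$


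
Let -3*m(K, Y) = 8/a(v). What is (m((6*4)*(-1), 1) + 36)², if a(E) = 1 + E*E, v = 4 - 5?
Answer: 10816/9 ≈ 1201.8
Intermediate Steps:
v = -1
a(E) = 1 + E²
m(K, Y) = -4/3 (m(K, Y) = -8/(3*(1 + (-1)²)) = -8/(3*(1 + 1)) = -8/(3*2) = -⅓*4 = -4/3)
(m((6*4)*(-1), 1) + 36)² = (-4/3 + 36)² = (104/3)² = 10816/9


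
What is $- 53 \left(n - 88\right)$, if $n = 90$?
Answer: $-106$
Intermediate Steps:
$- 53 \left(n - 88\right) = - 53 \left(90 - 88\right) = \left(-53\right) 2 = -106$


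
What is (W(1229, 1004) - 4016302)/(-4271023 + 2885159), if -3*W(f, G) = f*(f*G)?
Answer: 764265835/2078796 ≈ 367.65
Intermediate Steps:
W(f, G) = -G*f**2/3 (W(f, G) = -f*f*G/3 = -f*G*f/3 = -G*f**2/3)
(W(1229, 1004) - 4016302)/(-4271023 + 2885159) = (-1/3*1004*1229**2 - 4016302)/(-4271023 + 2885159) = (-1/3*1004*1510441 - 4016302)/(-1385864) = (-1516482764/3 - 4016302)*(-1/1385864) = -1528531670/3*(-1/1385864) = 764265835/2078796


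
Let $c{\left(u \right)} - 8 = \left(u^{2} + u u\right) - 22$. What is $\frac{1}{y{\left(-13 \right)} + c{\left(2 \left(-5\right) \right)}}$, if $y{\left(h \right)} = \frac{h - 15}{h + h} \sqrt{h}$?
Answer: $\frac{1209}{224972} - \frac{7 i \sqrt{13}}{224972} \approx 0.005374 - 0.00011219 i$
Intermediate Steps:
$y{\left(h \right)} = \frac{-15 + h}{2 \sqrt{h}}$ ($y{\left(h \right)} = \frac{-15 + h}{2 h} \sqrt{h} = \frac{-15 + h}{2 \sqrt{h}}$)
$c{\left(u \right)} = -14 + 2 u^{2}$ ($c{\left(u \right)} = 8 - \left(22 - u^{2} - u u\right) = 8 + \left(\left(u^{2} + u^{2}\right) - 22\right) = 8 + \left(2 u^{2} - 22\right) = 8 + \left(-22 + 2 u^{2}\right) = -14 + 2 u^{2}$)
$\frac{1}{y{\left(-13 \right)} + c{\left(2 \left(-5\right) \right)}} = \frac{1}{\frac{-15 - 13}{2 i \sqrt{13}} - \left(14 - 2 \left(2 \left(-5\right)\right)^{2}\right)} = \frac{1}{\frac{1}{2} \left(- \frac{i \sqrt{13}}{13}\right) \left(-28\right) - \left(14 - 2 \left(-10\right)^{2}\right)} = \frac{1}{\frac{14 i \sqrt{13}}{13} + \left(-14 + 2 \cdot 100\right)} = \frac{1}{\frac{14 i \sqrt{13}}{13} + \left(-14 + 200\right)} = \frac{1}{\frac{14 i \sqrt{13}}{13} + 186} = \frac{1}{186 + \frac{14 i \sqrt{13}}{13}}$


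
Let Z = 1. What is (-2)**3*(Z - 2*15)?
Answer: 232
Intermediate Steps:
(-2)**3*(Z - 2*15) = (-2)**3*(1 - 2*15) = -8*(1 - 30) = -8*(-29) = 232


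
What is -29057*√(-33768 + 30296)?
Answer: -116228*I*√217 ≈ -1.7121e+6*I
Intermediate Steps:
-29057*√(-33768 + 30296) = -29057*√(-3472) = -29057*4*I*√217 = -116228*I*√217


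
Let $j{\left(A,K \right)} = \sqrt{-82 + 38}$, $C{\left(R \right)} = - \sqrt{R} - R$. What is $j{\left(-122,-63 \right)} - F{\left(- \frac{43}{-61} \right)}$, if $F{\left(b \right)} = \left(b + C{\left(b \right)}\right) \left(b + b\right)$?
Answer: $\frac{86 \sqrt{2623}}{3721} + 2 i \sqrt{11} \approx 1.1837 + 6.6332 i$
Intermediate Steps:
$C{\left(R \right)} = - R - \sqrt{R}$
$j{\left(A,K \right)} = 2 i \sqrt{11}$ ($j{\left(A,K \right)} = \sqrt{-44} = 2 i \sqrt{11}$)
$F{\left(b \right)} = - 2 b^{\frac{3}{2}}$ ($F{\left(b \right)} = \left(b - \left(b + \sqrt{b}\right)\right) \left(b + b\right) = - \sqrt{b} 2 b = - 2 b^{\frac{3}{2}}$)
$j{\left(-122,-63 \right)} - F{\left(- \frac{43}{-61} \right)} = 2 i \sqrt{11} - - 2 \left(- \frac{43}{-61}\right)^{\frac{3}{2}} = 2 i \sqrt{11} - - 2 \left(\left(-43\right) \left(- \frac{1}{61}\right)\right)^{\frac{3}{2}} = 2 i \sqrt{11} - - 2 \left(\frac{43}{61}\right)^{\frac{3}{2}} = 2 i \sqrt{11} - - 2 \frac{43 \sqrt{2623}}{3721} = 2 i \sqrt{11} - - \frac{86 \sqrt{2623}}{3721} = 2 i \sqrt{11} + \frac{86 \sqrt{2623}}{3721} = \frac{86 \sqrt{2623}}{3721} + 2 i \sqrt{11}$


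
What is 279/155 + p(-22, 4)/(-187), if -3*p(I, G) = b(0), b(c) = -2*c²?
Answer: 9/5 ≈ 1.8000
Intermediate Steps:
p(I, G) = 0 (p(I, G) = -(-2)*0²/3 = -(-2)*0/3 = -⅓*0 = 0)
279/155 + p(-22, 4)/(-187) = 279/155 + 0/(-187) = 279*(1/155) + 0*(-1/187) = 9/5 + 0 = 9/5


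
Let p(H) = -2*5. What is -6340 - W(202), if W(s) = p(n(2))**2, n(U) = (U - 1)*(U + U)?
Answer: -6440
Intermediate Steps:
n(U) = 2*U*(-1 + U) (n(U) = (-1 + U)*(2*U) = 2*U*(-1 + U))
p(H) = -10
W(s) = 100 (W(s) = (-10)**2 = 100)
-6340 - W(202) = -6340 - 1*100 = -6340 - 100 = -6440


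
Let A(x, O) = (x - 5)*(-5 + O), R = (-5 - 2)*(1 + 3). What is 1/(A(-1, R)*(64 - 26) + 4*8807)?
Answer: 1/42752 ≈ 2.3391e-5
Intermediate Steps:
R = -28 (R = -7*4 = -28)
A(x, O) = (-5 + O)*(-5 + x) (A(x, O) = (-5 + x)*(-5 + O) = (-5 + O)*(-5 + x))
1/(A(-1, R)*(64 - 26) + 4*8807) = 1/((25 - 5*(-28) - 5*(-1) - 28*(-1))*(64 - 26) + 4*8807) = 1/((25 + 140 + 5 + 28)*38 + 35228) = 1/(198*38 + 35228) = 1/(7524 + 35228) = 1/42752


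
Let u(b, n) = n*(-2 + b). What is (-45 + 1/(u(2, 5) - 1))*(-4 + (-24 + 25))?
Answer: 138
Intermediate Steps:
(-45 + 1/(u(2, 5) - 1))*(-4 + (-24 + 25)) = (-45 + 1/(5*(-2 + 2) - 1))*(-4 + (-24 + 25)) = (-45 + 1/(5*0 - 1))*(-4 + 1) = (-45 + 1/(0 - 1))*(-3) = (-45 + 1/(-1))*(-3) = (-45 - 1)*(-3) = -46*(-3) = 138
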